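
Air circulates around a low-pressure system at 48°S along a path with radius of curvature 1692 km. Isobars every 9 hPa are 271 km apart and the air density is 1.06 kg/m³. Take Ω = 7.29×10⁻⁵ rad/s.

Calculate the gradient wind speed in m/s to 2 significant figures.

Coriolis parameter at 48°S:
f = 2Ω sin φ = 2 × 7.29×10⁻⁵ × sin 48° = 1.08×10⁻⁴ s⁻¹
Pressure gradient: |∂P/∂n| = 900 Pa / 271000 m = 3.32×10⁻³ Pa/m
Geostrophic speed: V_g = |∂P/∂n|/(fρ) = 3.32×10⁻³/(1.08×10⁻⁴ × 1.06) = 28.9 m/s
Around a low, centrifugal force acts outward with Coriolis, so pressure-gradient force balances both:
(1/ρ)|∂P/∂n| = fV + V²/R  →  V² + fR·V − fR·V_g = 0
With fR = 1.08×10⁻⁴ × 1692×10³ m = 183 m/s:
V = [−fR + √((fR)² + 4 fR V_g)]/2 = [−183 + √(183² + 4×183×28.9)]/2 = 25.4 m/s
Subgeostrophic (V < V_g = 28.9 m/s), as expected around a low.

25 m/s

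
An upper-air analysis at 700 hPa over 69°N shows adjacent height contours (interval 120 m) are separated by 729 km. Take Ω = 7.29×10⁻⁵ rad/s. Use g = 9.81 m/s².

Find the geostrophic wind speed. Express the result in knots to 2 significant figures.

23 knots

Coriolis parameter at 69°N:
f = 2Ω sin φ = 2 × 7.29×10⁻⁵ × sin 69° = 1.36×10⁻⁴ s⁻¹
Height gradient: |∂Z/∂n| = 120 m / 729000 m = 1.65×10⁻⁴
On a pressure surface, geostrophic balance gives V_g = (g/f)|∂Z/∂n|:
V_g = 9.81 × 1.65×10⁻⁴ / 1.36×10⁻⁴ = 11.9 m/s
Converting: 11.9 m/s × 1.944 = 23 knots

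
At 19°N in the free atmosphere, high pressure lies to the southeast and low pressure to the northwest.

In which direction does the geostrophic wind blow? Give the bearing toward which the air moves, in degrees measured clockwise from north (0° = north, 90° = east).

The pressure-gradient force points toward the northwest (bearing 315°).
Geostrophic balance: in the Northern Hemisphere the Coriolis force deflects motion to the right, so the geostrophic wind blows 90° to the right of the pressure-gradient force (low pressure on the left).
Rotating 315° by 90° clockwise gives 045° — the wind blows toward the northeast.

045°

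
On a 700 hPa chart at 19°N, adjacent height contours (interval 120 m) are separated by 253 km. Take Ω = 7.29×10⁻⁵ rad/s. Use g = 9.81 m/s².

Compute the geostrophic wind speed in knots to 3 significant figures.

Coriolis parameter at 19°N:
f = 2Ω sin φ = 2 × 7.29×10⁻⁵ × sin 19° = 4.75×10⁻⁵ s⁻¹
Height gradient: |∂Z/∂n| = 120 m / 253000 m = 4.74×10⁻⁴
On a pressure surface, geostrophic balance gives V_g = (g/f)|∂Z/∂n|:
V_g = 9.81 × 4.74×10⁻⁴ / 4.75×10⁻⁵ = 98.0 m/s
Converting: 98.0 m/s × 1.944 = 191 knots

191 knots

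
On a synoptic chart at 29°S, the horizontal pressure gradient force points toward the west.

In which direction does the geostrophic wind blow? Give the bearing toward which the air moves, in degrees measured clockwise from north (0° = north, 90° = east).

The pressure-gradient force points toward the west (bearing 270°).
Geostrophic balance: in the Southern Hemisphere the Coriolis force deflects motion to the left, so the geostrophic wind blows 90° to the left of the pressure-gradient force (low pressure on the right).
Rotating 270° by 90° counterclockwise gives 180° — the wind blows toward the south.

180°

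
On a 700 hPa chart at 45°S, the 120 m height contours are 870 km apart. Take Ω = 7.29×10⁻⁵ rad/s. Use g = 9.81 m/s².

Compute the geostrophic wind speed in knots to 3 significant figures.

Coriolis parameter at 45°S:
f = 2Ω sin φ = 2 × 7.29×10⁻⁵ × sin 45° = 1.03×10⁻⁴ s⁻¹
Height gradient: |∂Z/∂n| = 120 m / 870000 m = 1.38×10⁻⁴
On a pressure surface, geostrophic balance gives V_g = (g/f)|∂Z/∂n|:
V_g = 9.81 × 1.38×10⁻⁴ / 1.03×10⁻⁴ = 13.1 m/s
Converting: 13.1 m/s × 1.944 = 25.5 knots

25.5 knots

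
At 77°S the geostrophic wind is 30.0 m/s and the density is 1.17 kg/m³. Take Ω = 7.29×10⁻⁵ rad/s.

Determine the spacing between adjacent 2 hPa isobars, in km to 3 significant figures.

40.1 km

Coriolis parameter at 77°S:
f = 2Ω sin φ = 2 × 7.29×10⁻⁵ × sin 77° = 1.42×10⁻⁴ s⁻¹
Geostrophic balance rearranged: |∂P/∂n| = f ρ V_g
|∂P/∂n| = 1.42×10⁻⁴ × 1.17 × 30.0 = 4.99×10⁻³ Pa/m
Isobar spacing: Δn = ΔP/|∂P/∂n| = 200 Pa / 4.99×10⁻³ Pa/m = 40109 m ≈ 40.1 km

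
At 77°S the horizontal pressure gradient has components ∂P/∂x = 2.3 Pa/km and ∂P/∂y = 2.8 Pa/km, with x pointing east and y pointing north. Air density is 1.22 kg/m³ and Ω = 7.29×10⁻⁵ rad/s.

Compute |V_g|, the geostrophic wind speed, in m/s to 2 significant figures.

Coriolis parameter at 77°S:
f = 2Ω sin φ = 2 × 7.29×10⁻⁵ × sin 77° = 1.42×10⁻⁴ s⁻¹
In the Southern Hemisphere f is negative: f = −1.42×10⁻⁴ s⁻¹.
Component geostrophic relations (x east, y north):
u_g = −(1/(fρ)) ∂P/∂y,  v_g = (1/(fρ)) ∂P/∂x
u_g = −(2.8×10⁻³)/(−1.42×10⁻⁴ × 1.22) = 16.2 m/s;  v_g = (2.3×10⁻³)/(−1.42×10⁻⁴ × 1.22) = −13.3 m/s
|V_g| = √(u_g² + v_g²) = 20.9 m/s

21 m/s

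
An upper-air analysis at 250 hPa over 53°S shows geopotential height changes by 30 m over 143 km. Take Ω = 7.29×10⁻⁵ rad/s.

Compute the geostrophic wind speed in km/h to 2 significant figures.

Coriolis parameter at 53°S:
f = 2Ω sin φ = 2 × 7.29×10⁻⁵ × sin 53° = 1.16×10⁻⁴ s⁻¹
Height gradient: |∂Z/∂n| = 30 m / 143000 m = 2.10×10⁻⁴
On a pressure surface, geostrophic balance gives V_g = (g/f)|∂Z/∂n|:
V_g = 9.81 × 2.10×10⁻⁴ / 1.16×10⁻⁴ = 17.7 m/s
Converting: 17.7 m/s × 3.6 = 64 km/h

64 km/h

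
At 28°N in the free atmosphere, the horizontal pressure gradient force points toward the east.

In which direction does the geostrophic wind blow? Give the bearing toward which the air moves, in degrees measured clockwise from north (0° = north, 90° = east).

180°

The pressure-gradient force points toward the east (bearing 090°).
Geostrophic balance: in the Northern Hemisphere the Coriolis force deflects motion to the right, so the geostrophic wind blows 90° to the right of the pressure-gradient force (low pressure on the left).
Rotating 090° by 90° clockwise gives 180° — the wind blows toward the south.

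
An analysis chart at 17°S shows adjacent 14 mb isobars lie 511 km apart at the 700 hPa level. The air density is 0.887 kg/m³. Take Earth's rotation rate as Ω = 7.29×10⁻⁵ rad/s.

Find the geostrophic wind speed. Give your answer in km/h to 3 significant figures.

261 km/h

Coriolis parameter at 17°S:
f = 2Ω sin φ = 2 × 7.29×10⁻⁵ × sin 17° = 4.26×10⁻⁵ s⁻¹
Pressure gradient: |∂P/∂n| = 1400 Pa / 511000 m = 2.74×10⁻³ Pa/m
Geostrophic balance (pressure-gradient force = Coriolis force):
V_g = (1/(fρ)) |∂P/∂n| = 2.74×10⁻³ / (4.26×10⁻⁵ × 0.887) = 72.5 m/s
Converting: 72.5 m/s × 3.6 = 261 km/h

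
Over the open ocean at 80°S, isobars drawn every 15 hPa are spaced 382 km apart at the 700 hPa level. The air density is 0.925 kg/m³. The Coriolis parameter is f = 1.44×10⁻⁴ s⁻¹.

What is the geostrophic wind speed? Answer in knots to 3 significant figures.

Pressure gradient: |∂P/∂n| = 1500 Pa / 382000 m = 3.93×10⁻³ Pa/m
Geostrophic balance (pressure-gradient force = Coriolis force):
V_g = (1/(fρ)) |∂P/∂n| = 3.93×10⁻³ / (1.44×10⁻⁴ × 0.925) = 29.5 m/s
Converting: 29.5 m/s × 1.944 = 57.3 knots

57.3 knots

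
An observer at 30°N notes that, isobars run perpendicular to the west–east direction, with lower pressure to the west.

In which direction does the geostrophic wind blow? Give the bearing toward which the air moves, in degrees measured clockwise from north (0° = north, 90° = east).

000°

The pressure-gradient force points toward the west (bearing 270°).
Geostrophic balance: in the Northern Hemisphere the Coriolis force deflects motion to the right, so the geostrophic wind blows 90° to the right of the pressure-gradient force (low pressure on the left).
Rotating 270° by 90° clockwise gives 000° — the wind blows toward the north.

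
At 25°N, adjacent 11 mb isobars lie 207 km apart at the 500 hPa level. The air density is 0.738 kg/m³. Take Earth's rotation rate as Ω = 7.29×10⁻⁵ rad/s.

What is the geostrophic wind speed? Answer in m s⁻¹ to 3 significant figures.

117 m s⁻¹

Coriolis parameter at 25°N:
f = 2Ω sin φ = 2 × 7.29×10⁻⁵ × sin 25° = 6.16×10⁻⁵ s⁻¹
Pressure gradient: |∂P/∂n| = 1100 Pa / 207000 m = 5.31×10⁻³ Pa/m
Geostrophic balance (pressure-gradient force = Coriolis force):
V_g = (1/(fρ)) |∂P/∂n| = 5.31×10⁻³ / (6.16×10⁻⁵ × 0.738) = 117 m/s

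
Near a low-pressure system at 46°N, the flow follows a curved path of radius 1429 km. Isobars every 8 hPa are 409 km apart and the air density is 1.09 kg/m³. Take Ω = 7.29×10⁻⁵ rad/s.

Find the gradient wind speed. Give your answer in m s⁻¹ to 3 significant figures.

Coriolis parameter at 46°N:
f = 2Ω sin φ = 2 × 7.29×10⁻⁵ × sin 46° = 1.05×10⁻⁴ s⁻¹
Pressure gradient: |∂P/∂n| = 800 Pa / 409000 m = 1.96×10⁻³ Pa/m
Geostrophic speed: V_g = |∂P/∂n|/(fρ) = 1.96×10⁻³/(1.05×10⁻⁴ × 1.09) = 17.1 m/s
Around a low, centrifugal force acts outward with Coriolis, so pressure-gradient force balances both:
(1/ρ)|∂P/∂n| = fV + V²/R  →  V² + fR·V − fR·V_g = 0
With fR = 1.05×10⁻⁴ × 1429×10³ m = 150 m/s:
V = [−fR + √((fR)² + 4 fR V_g)]/2 = [−150 + √(150² + 4×150×17.1)]/2 = 15.5 m/s
Subgeostrophic (V < V_g = 17.1 m/s), as expected around a low.

15.5 m s⁻¹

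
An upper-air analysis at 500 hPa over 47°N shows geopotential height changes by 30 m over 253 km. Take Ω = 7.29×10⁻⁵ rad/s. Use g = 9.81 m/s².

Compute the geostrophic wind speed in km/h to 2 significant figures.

39 km/h

Coriolis parameter at 47°N:
f = 2Ω sin φ = 2 × 7.29×10⁻⁵ × sin 47° = 1.07×10⁻⁴ s⁻¹
Height gradient: |∂Z/∂n| = 30 m / 253000 m = 1.19×10⁻⁴
On a pressure surface, geostrophic balance gives V_g = (g/f)|∂Z/∂n|:
V_g = 9.81 × 1.19×10⁻⁴ / 1.07×10⁻⁴ = 10.9 m/s
Converting: 10.9 m/s × 3.6 = 39 km/h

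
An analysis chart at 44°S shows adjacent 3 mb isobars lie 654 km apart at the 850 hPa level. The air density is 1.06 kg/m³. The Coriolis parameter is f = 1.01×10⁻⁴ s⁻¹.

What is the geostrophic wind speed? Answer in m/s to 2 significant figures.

Pressure gradient: |∂P/∂n| = 300 Pa / 654000 m = 4.59×10⁻⁴ Pa/m
Geostrophic balance (pressure-gradient force = Coriolis force):
V_g = (1/(fρ)) |∂P/∂n| = 4.59×10⁻⁴ / (1.01×10⁻⁴ × 1.06) = 4.28 m/s

4.3 m/s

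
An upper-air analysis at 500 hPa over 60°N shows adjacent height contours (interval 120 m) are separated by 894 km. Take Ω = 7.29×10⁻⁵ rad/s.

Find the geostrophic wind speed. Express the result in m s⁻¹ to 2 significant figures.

10 m s⁻¹

Coriolis parameter at 60°N:
f = 2Ω sin φ = 2 × 7.29×10⁻⁵ × sin 60° = 1.26×10⁻⁴ s⁻¹
Height gradient: |∂Z/∂n| = 120 m / 894000 m = 1.34×10⁻⁴
On a pressure surface, geostrophic balance gives V_g = (g/f)|∂Z/∂n|:
V_g = 9.81 × 1.34×10⁻⁴ / 1.26×10⁻⁴ = 10.4 m/s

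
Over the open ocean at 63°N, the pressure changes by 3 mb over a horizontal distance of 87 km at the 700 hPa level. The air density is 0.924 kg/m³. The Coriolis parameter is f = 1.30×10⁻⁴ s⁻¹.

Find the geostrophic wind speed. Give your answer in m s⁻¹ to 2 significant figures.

Pressure gradient: |∂P/∂n| = 300 Pa / 87000 m = 3.45×10⁻³ Pa/m
Geostrophic balance (pressure-gradient force = Coriolis force):
V_g = (1/(fρ)) |∂P/∂n| = 3.45×10⁻³ / (1.30×10⁻⁴ × 0.924) = 28.7 m/s

29 m s⁻¹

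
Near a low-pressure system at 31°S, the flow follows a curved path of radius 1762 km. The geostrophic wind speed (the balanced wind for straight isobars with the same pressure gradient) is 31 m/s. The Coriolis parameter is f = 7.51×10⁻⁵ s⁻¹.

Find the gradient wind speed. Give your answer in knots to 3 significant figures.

Around a low, centrifugal force acts outward with Coriolis, so pressure-gradient force balances both:
(1/ρ)|∂P/∂n| = fV + V²/R  →  V² + fR·V − fR·V_g = 0
With fR = 7.51×10⁻⁵ × 1762×10³ m = 132 m/s:
V = [−fR + √((fR)² + 4 fR V_g)]/2 = [−132 + √(132² + 4×132×31)]/2 = 25.9 m/s
Subgeostrophic (V < V_g = 31 m/s), as expected around a low.
Converting: 25.9 m/s × 1.944 = 50.4 knots

50.4 knots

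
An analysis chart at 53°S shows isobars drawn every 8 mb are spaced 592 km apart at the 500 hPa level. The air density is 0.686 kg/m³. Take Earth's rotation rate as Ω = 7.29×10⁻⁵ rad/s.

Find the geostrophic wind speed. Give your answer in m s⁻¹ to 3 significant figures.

Coriolis parameter at 53°S:
f = 2Ω sin φ = 2 × 7.29×10⁻⁵ × sin 53° = 1.16×10⁻⁴ s⁻¹
Pressure gradient: |∂P/∂n| = 800 Pa / 592000 m = 1.35×10⁻³ Pa/m
Geostrophic balance (pressure-gradient force = Coriolis force):
V_g = (1/(fρ)) |∂P/∂n| = 1.35×10⁻³ / (1.16×10⁻⁴ × 0.686) = 16.9 m/s

16.9 m s⁻¹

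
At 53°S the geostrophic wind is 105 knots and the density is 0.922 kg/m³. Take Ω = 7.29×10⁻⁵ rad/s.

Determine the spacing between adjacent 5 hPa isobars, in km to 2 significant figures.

86 km

Coriolis parameter at 53°S:
f = 2Ω sin φ = 2 × 7.29×10⁻⁵ × sin 53° = 1.16×10⁻⁴ s⁻¹
Wind speed in SI: 105 knots = 54.0 m/s
Geostrophic balance rearranged: |∂P/∂n| = f ρ V_g
|∂P/∂n| = 1.16×10⁻⁴ × 0.922 × 54.0 = 5.80×10⁻³ Pa/m
Isobar spacing: Δn = ΔP/|∂P/∂n| = 500 Pa / 5.80×10⁻³ Pa/m = 86220 m ≈ 86 km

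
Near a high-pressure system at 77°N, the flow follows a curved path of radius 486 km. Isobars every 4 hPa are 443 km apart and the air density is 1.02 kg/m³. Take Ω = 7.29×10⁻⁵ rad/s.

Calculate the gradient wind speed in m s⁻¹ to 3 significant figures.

Coriolis parameter at 77°N:
f = 2Ω sin φ = 2 × 7.29×10⁻⁵ × sin 77° = 1.42×10⁻⁴ s⁻¹
Pressure gradient: |∂P/∂n| = 400 Pa / 443000 m = 9.03×10⁻⁴ Pa/m
Geostrophic speed: V_g = |∂P/∂n|/(fρ) = 9.03×10⁻⁴/(1.42×10⁻⁴ × 1.02) = 6.23 m/s
Around a high, pressure-gradient force acts outward with centrifugal, so Coriolis balances both:
fV = (1/ρ)|∂P/∂n| + V²/R  →  V² − fR·V + fR·V_g = 0
With fR = 1.42×10⁻⁴ × 486×10³ m = 69.0 m/s:
V = [fR − √((fR)² − 4 fR V_g)]/2 = [69.0 − √(69.0² − 4×69.0×6.23)]/2 = 6.93 m/s
Supergeostrophic (V > V_g = 6.23 m/s), as expected around a high.

6.93 m s⁻¹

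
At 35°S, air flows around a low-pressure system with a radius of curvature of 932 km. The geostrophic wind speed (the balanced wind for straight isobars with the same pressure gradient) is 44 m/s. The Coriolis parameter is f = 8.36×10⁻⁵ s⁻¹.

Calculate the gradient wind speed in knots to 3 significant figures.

61.0 knots

Around a low, centrifugal force acts outward with Coriolis, so pressure-gradient force balances both:
(1/ρ)|∂P/∂n| = fV + V²/R  →  V² + fR·V − fR·V_g = 0
With fR = 8.36×10⁻⁵ × 932×10³ m = 77.9 m/s:
V = [−fR + √((fR)² + 4 fR V_g)]/2 = [−77.9 + √(77.9² + 4×77.9×44)]/2 = 31.4 m/s
Subgeostrophic (V < V_g = 44 m/s), as expected around a low.
Converting: 31.4 m/s × 1.944 = 61.0 knots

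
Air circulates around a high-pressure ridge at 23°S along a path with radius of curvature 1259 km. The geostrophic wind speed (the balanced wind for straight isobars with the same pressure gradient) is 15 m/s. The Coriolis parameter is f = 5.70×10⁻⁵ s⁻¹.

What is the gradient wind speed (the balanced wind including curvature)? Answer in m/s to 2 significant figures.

Around a high, pressure-gradient force acts outward with centrifugal, so Coriolis balances both:
fV = (1/ρ)|∂P/∂n| + V²/R  →  V² − fR·V + fR·V_g = 0
With fR = 5.70×10⁻⁵ × 1259×10³ m = 71.8 m/s:
V = [fR − √((fR)² − 4 fR V_g)]/2 = [71.8 − √(71.8² − 4×71.8×15)]/2 = 21.4 m/s
Supergeostrophic (V > V_g = 15 m/s), as expected around a high.

21 m/s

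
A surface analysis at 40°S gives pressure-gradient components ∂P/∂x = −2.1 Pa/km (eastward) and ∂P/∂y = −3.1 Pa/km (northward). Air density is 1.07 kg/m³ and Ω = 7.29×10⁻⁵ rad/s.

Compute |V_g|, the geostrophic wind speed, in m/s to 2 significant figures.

Coriolis parameter at 40°S:
f = 2Ω sin φ = 2 × 7.29×10⁻⁵ × sin 40° = 9.37×10⁻⁵ s⁻¹
In the Southern Hemisphere f is negative: f = −9.37×10⁻⁵ s⁻¹.
Component geostrophic relations (x east, y north):
u_g = −(1/(fρ)) ∂P/∂y,  v_g = (1/(fρ)) ∂P/∂x
u_g = −(−3.1×10⁻³)/(−9.37×10⁻⁵ × 1.07) = −30.9 m/s;  v_g = (−2.1×10⁻³)/(−9.37×10⁻⁵ × 1.07) = 20.9 m/s
|V_g| = √(u_g² + v_g²) = 37.3 m/s

37 m/s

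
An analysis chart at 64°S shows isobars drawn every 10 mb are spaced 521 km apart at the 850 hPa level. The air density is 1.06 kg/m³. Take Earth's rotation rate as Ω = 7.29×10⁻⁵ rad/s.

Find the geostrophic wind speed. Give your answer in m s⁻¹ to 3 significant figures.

13.8 m s⁻¹

Coriolis parameter at 64°S:
f = 2Ω sin φ = 2 × 7.29×10⁻⁵ × sin 64° = 1.31×10⁻⁴ s⁻¹
Pressure gradient: |∂P/∂n| = 1000 Pa / 521000 m = 1.92×10⁻³ Pa/m
Geostrophic balance (pressure-gradient force = Coriolis force):
V_g = (1/(fρ)) |∂P/∂n| = 1.92×10⁻³ / (1.31×10⁻⁴ × 1.06) = 13.8 m/s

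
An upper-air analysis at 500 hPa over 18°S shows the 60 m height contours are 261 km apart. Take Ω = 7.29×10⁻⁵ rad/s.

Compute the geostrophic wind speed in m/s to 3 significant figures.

Coriolis parameter at 18°S:
f = 2Ω sin φ = 2 × 7.29×10⁻⁵ × sin 18° = 4.51×10⁻⁵ s⁻¹
Height gradient: |∂Z/∂n| = 60 m / 261000 m = 2.30×10⁻⁴
On a pressure surface, geostrophic balance gives V_g = (g/f)|∂Z/∂n|:
V_g = 9.81 × 2.30×10⁻⁴ / 4.51×10⁻⁵ = 50.1 m/s

50.1 m/s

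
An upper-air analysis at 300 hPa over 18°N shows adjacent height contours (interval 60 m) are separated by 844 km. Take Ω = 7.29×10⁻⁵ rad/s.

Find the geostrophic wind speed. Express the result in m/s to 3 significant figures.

15.5 m/s

Coriolis parameter at 18°N:
f = 2Ω sin φ = 2 × 7.29×10⁻⁵ × sin 18° = 4.51×10⁻⁵ s⁻¹
Height gradient: |∂Z/∂n| = 60 m / 844000 m = 7.11×10⁻⁵
On a pressure surface, geostrophic balance gives V_g = (g/f)|∂Z/∂n|:
V_g = 9.81 × 7.11×10⁻⁵ / 4.51×10⁻⁵ = 15.5 m/s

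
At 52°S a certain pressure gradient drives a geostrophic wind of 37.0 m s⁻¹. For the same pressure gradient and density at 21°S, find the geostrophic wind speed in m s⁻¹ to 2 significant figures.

81 m s⁻¹

With the same pressure gradient and density, V_g ∝ 1/f ∝ 1/sin φ.
V₂ = V₁ · sin φ₁ / sin φ₂ = 37.0 × sin 52° / sin 21°
V₂ = 37.0 × 0.7880/0.3584 = 81 m s⁻¹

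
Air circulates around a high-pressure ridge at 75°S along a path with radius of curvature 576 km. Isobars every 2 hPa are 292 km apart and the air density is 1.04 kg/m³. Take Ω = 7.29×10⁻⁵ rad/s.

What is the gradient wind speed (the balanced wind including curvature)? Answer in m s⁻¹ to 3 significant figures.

4.98 m s⁻¹

Coriolis parameter at 75°S:
f = 2Ω sin φ = 2 × 7.29×10⁻⁵ × sin 75° = 1.41×10⁻⁴ s⁻¹
Pressure gradient: |∂P/∂n| = 200 Pa / 292000 m = 6.85×10⁻⁴ Pa/m
Geostrophic speed: V_g = |∂P/∂n|/(fρ) = 6.85×10⁻⁴/(1.41×10⁻⁴ × 1.04) = 4.68 m/s
Around a high, pressure-gradient force acts outward with centrifugal, so Coriolis balances both:
fV = (1/ρ)|∂P/∂n| + V²/R  →  V² − fR·V + fR·V_g = 0
With fR = 1.41×10⁻⁴ × 576×10³ m = 81.1 m/s:
V = [fR − √((fR)² − 4 fR V_g)]/2 = [81.1 − √(81.1² − 4×81.1×4.68)]/2 = 4.98 m/s
Supergeostrophic (V > V_g = 4.68 m/s), as expected around a high.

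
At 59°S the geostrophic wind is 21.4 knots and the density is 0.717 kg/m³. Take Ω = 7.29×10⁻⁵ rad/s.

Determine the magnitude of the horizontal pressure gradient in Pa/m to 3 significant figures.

9.86×10⁻⁴ Pa/m

Coriolis parameter at 59°S:
f = 2Ω sin φ = 2 × 7.29×10⁻⁵ × sin 59° = 1.25×10⁻⁴ s⁻¹
Wind speed in SI: 21.4 knots = 11.0 m/s
Geostrophic balance rearranged: |∂P/∂n| = f ρ V_g
|∂P/∂n| = 1.25×10⁻⁴ × 0.717 × 11.0 = 9.86×10⁻⁴ Pa/m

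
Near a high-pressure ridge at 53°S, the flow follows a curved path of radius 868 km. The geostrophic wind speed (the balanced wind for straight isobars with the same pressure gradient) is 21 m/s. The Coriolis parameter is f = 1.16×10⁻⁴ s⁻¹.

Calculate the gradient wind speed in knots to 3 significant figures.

58.0 knots

Around a high, pressure-gradient force acts outward with centrifugal, so Coriolis balances both:
fV = (1/ρ)|∂P/∂n| + V²/R  →  V² − fR·V + fR·V_g = 0
With fR = 1.16×10⁻⁴ × 868×10³ m = 101 m/s:
V = [fR − √((fR)² − 4 fR V_g)]/2 = [101 − √(101² − 4×101×21)]/2 = 29.8 m/s
Supergeostrophic (V > V_g = 21 m/s), as expected around a high.
Converting: 29.8 m/s × 1.944 = 58.0 knots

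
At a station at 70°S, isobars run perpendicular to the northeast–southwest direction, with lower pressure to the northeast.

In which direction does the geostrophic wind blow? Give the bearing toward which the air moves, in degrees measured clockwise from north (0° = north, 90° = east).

The pressure-gradient force points toward the northeast (bearing 045°).
Geostrophic balance: in the Southern Hemisphere the Coriolis force deflects motion to the left, so the geostrophic wind blows 90° to the left of the pressure-gradient force (low pressure on the right).
Rotating 045° by 90° counterclockwise gives 315° — the wind blows toward the northwest.

315°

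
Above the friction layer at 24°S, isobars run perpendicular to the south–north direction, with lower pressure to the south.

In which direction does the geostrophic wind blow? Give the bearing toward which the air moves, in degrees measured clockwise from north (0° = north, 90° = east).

The pressure-gradient force points toward the south (bearing 180°).
Geostrophic balance: in the Southern Hemisphere the Coriolis force deflects motion to the left, so the geostrophic wind blows 90° to the left of the pressure-gradient force (low pressure on the right).
Rotating 180° by 90° counterclockwise gives 090° — the wind blows toward the east.

090°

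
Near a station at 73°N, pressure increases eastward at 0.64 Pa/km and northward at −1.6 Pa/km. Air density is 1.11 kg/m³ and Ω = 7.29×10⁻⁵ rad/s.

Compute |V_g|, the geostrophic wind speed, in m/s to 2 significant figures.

Coriolis parameter at 73°N:
f = 2Ω sin φ = 2 × 7.29×10⁻⁵ × sin 73° = 1.39×10⁻⁴ s⁻¹
Component geostrophic relations (x east, y north):
u_g = −(1/(fρ)) ∂P/∂y,  v_g = (1/(fρ)) ∂P/∂x
u_g = −(−1.6×10⁻³)/(1.39×10⁻⁴ × 1.11) = 10.3 m/s;  v_g = (0.64×10⁻³)/(1.39×10⁻⁴ × 1.11) = 4.14 m/s
|V_g| = √(u_g² + v_g²) = 11.1 m/s

11 m/s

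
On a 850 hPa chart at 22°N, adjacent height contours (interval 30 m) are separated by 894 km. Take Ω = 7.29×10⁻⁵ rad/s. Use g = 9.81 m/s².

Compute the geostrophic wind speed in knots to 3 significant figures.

Coriolis parameter at 22°N:
f = 2Ω sin φ = 2 × 7.29×10⁻⁵ × sin 22° = 5.46×10⁻⁵ s⁻¹
Height gradient: |∂Z/∂n| = 30 m / 894000 m = 3.36×10⁻⁵
On a pressure surface, geostrophic balance gives V_g = (g/f)|∂Z/∂n|:
V_g = 9.81 × 3.36×10⁻⁵ / 5.46×10⁻⁵ = 6.03 m/s
Converting: 6.03 m/s × 1.944 = 11.7 knots

11.7 knots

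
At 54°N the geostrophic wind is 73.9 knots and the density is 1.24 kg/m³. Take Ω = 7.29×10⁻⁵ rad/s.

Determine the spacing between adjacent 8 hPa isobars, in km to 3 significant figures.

Coriolis parameter at 54°N:
f = 2Ω sin φ = 2 × 7.29×10⁻⁵ × sin 54° = 1.18×10⁻⁴ s⁻¹
Wind speed in SI: 73.9 knots = 38.0 m/s
Geostrophic balance rearranged: |∂P/∂n| = f ρ V_g
|∂P/∂n| = 1.18×10⁻⁴ × 1.24 × 38.0 = 5.56×10⁻³ Pa/m
Isobar spacing: Δn = ΔP/|∂P/∂n| = 800 Pa / 5.56×10⁻³ Pa/m = 143870 m ≈ 144 km

144 km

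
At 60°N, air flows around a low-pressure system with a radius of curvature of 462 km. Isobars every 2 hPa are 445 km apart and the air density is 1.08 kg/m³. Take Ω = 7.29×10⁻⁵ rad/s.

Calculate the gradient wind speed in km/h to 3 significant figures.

Coriolis parameter at 60°N:
f = 2Ω sin φ = 2 × 7.29×10⁻⁵ × sin 60° = 1.26×10⁻⁴ s⁻¹
Pressure gradient: |∂P/∂n| = 200 Pa / 445000 m = 4.49×10⁻⁴ Pa/m
Geostrophic speed: V_g = |∂P/∂n|/(fρ) = 4.49×10⁻⁴/(1.26×10⁻⁴ × 1.08) = 3.30 m/s
Around a low, centrifugal force acts outward with Coriolis, so pressure-gradient force balances both:
(1/ρ)|∂P/∂n| = fV + V²/R  →  V² + fR·V − fR·V_g = 0
With fR = 1.26×10⁻⁴ × 462×10³ m = 58.3 m/s:
V = [−fR + √((fR)² + 4 fR V_g)]/2 = [−58.3 + √(58.3² + 4×58.3×3.3)]/2 = 3.13 m/s
Subgeostrophic (V < V_g = 3.3 m/s), as expected around a low.
Converting: 3.13 m/s × 3.6 = 11.3 km/h

11.3 km/h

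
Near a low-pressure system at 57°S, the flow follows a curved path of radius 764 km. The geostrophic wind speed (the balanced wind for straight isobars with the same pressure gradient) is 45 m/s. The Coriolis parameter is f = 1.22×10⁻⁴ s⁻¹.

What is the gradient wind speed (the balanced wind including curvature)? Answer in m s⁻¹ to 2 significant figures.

Around a low, centrifugal force acts outward with Coriolis, so pressure-gradient force balances both:
(1/ρ)|∂P/∂n| = fV + V²/R  →  V² + fR·V − fR·V_g = 0
With fR = 1.22×10⁻⁴ × 764×10³ m = 93.2 m/s:
V = [−fR + √((fR)² + 4 fR V_g)]/2 = [−93.2 + √(93.2² + 4×93.2×45)]/2 = 33.2 m/s
Subgeostrophic (V < V_g = 45 m/s), as expected around a low.

33 m s⁻¹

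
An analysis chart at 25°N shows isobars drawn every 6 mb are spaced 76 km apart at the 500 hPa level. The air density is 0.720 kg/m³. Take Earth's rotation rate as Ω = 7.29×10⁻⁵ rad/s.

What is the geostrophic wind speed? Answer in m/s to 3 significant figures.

Coriolis parameter at 25°N:
f = 2Ω sin φ = 2 × 7.29×10⁻⁵ × sin 25° = 6.16×10⁻⁵ s⁻¹
Pressure gradient: |∂P/∂n| = 600 Pa / 76000 m = 7.89×10⁻³ Pa/m
Geostrophic balance (pressure-gradient force = Coriolis force):
V_g = (1/(fρ)) |∂P/∂n| = 7.89×10⁻³ / (6.16×10⁻⁵ × 0.720) = 178 m/s

178 m/s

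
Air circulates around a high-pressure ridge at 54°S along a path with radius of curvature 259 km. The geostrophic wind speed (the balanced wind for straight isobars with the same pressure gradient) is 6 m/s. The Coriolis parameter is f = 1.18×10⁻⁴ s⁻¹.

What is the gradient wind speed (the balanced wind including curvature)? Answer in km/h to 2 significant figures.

30 km/h

Around a high, pressure-gradient force acts outward with centrifugal, so Coriolis balances both:
fV = (1/ρ)|∂P/∂n| + V²/R  →  V² − fR·V + fR·V_g = 0
With fR = 1.18×10⁻⁴ × 259×10³ m = 30.6 m/s:
V = [fR − √((fR)² − 4 fR V_g)]/2 = [30.6 − √(30.6² − 4×30.6×6)]/2 = 8.2 m/s
Supergeostrophic (V > V_g = 6 m/s), as expected around a high.
Converting: 8.2 m/s × 3.6 = 30 km/h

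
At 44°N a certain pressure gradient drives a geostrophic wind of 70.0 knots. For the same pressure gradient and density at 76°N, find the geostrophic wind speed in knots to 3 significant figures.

50.1 knots

With the same pressure gradient and density, V_g ∝ 1/f ∝ 1/sin φ.
V₂ = V₁ · sin φ₁ / sin φ₂ = 70.0 × sin 44° / sin 76°
V₂ = 70.0 × 0.6947/0.9703 = 50.1 knots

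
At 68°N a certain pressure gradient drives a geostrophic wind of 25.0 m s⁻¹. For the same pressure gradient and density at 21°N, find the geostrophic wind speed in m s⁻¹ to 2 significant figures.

With the same pressure gradient and density, V_g ∝ 1/f ∝ 1/sin φ.
V₂ = V₁ · sin φ₁ / sin φ₂ = 25.0 × sin 68° / sin 21°
V₂ = 25.0 × 0.9272/0.3584 = 65 m s⁻¹

65 m s⁻¹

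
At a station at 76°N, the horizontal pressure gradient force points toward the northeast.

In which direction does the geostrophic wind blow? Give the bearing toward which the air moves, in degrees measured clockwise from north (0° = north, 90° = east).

The pressure-gradient force points toward the northeast (bearing 045°).
Geostrophic balance: in the Northern Hemisphere the Coriolis force deflects motion to the right, so the geostrophic wind blows 90° to the right of the pressure-gradient force (low pressure on the left).
Rotating 045° by 90° clockwise gives 135° — the wind blows toward the southeast.

135°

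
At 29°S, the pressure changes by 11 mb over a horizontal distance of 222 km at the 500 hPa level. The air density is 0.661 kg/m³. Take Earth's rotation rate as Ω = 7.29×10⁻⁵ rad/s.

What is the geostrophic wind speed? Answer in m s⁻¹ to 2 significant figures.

Coriolis parameter at 29°S:
f = 2Ω sin φ = 2 × 7.29×10⁻⁵ × sin 29° = 7.07×10⁻⁵ s⁻¹
Pressure gradient: |∂P/∂n| = 1100 Pa / 222000 m = 4.95×10⁻³ Pa/m
Geostrophic balance (pressure-gradient force = Coriolis force):
V_g = (1/(fρ)) |∂P/∂n| = 4.95×10⁻³ / (7.07×10⁻⁵ × 0.661) = 106 m/s

110 m s⁻¹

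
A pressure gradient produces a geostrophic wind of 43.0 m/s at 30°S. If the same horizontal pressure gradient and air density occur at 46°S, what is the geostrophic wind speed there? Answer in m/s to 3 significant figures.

29.9 m/s

With the same pressure gradient and density, V_g ∝ 1/f ∝ 1/sin φ.
V₂ = V₁ · sin φ₁ / sin φ₂ = 43.0 × sin 30° / sin 46°
V₂ = 43.0 × 0.5000/0.7193 = 29.9 m/s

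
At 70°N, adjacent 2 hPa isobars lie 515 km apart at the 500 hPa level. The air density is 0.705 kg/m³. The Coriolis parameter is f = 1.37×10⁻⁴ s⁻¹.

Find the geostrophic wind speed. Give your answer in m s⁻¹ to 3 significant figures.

Pressure gradient: |∂P/∂n| = 200 Pa / 515000 m = 3.88×10⁻⁴ Pa/m
Geostrophic balance (pressure-gradient force = Coriolis force):
V_g = (1/(fρ)) |∂P/∂n| = 3.88×10⁻⁴ / (1.37×10⁻⁴ × 0.705) = 4.02 m/s

4.02 m s⁻¹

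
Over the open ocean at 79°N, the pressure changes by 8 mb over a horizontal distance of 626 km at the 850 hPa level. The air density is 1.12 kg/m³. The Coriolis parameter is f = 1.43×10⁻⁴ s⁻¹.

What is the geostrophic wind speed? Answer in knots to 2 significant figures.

16 knots

Pressure gradient: |∂P/∂n| = 800 Pa / 626000 m = 1.28×10⁻³ Pa/m
Geostrophic balance (pressure-gradient force = Coriolis force):
V_g = (1/(fρ)) |∂P/∂n| = 1.28×10⁻³ / (1.43×10⁻⁴ × 1.12) = 7.98 m/s
Converting: 7.98 m/s × 1.944 = 16 knots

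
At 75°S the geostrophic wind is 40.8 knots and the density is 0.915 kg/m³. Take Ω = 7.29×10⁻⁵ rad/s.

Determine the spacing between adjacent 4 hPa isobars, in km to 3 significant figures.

148 km

Coriolis parameter at 75°S:
f = 2Ω sin φ = 2 × 7.29×10⁻⁵ × sin 75° = 1.41×10⁻⁴ s⁻¹
Wind speed in SI: 40.8 knots = 21.0 m/s
Geostrophic balance rearranged: |∂P/∂n| = f ρ V_g
|∂P/∂n| = 1.41×10⁻⁴ × 0.915 × 21.0 = 2.70×10⁻³ Pa/m
Isobar spacing: Δn = ΔP/|∂P/∂n| = 400 Pa / 2.70×10⁻³ Pa/m = 147890 m ≈ 148 km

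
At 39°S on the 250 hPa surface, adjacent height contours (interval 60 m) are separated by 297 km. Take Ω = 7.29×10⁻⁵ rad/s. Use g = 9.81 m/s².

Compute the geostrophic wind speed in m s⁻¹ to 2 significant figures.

22 m s⁻¹

Coriolis parameter at 39°S:
f = 2Ω sin φ = 2 × 7.29×10⁻⁵ × sin 39° = 9.18×10⁻⁵ s⁻¹
Height gradient: |∂Z/∂n| = 60 m / 297000 m = 2.02×10⁻⁴
On a pressure surface, geostrophic balance gives V_g = (g/f)|∂Z/∂n|:
V_g = 9.81 × 2.02×10⁻⁴ / 9.18×10⁻⁵ = 21.6 m/s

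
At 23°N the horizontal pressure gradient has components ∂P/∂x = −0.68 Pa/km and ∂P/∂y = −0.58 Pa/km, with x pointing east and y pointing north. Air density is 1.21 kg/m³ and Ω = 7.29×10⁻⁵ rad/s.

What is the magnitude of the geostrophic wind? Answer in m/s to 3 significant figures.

Coriolis parameter at 23°N:
f = 2Ω sin φ = 2 × 7.29×10⁻⁵ × sin 23° = 5.70×10⁻⁵ s⁻¹
Component geostrophic relations (x east, y north):
u_g = −(1/(fρ)) ∂P/∂y,  v_g = (1/(fρ)) ∂P/∂x
u_g = −(−0.58×10⁻³)/(5.70×10⁻⁵ × 1.21) = 8.41 m/s;  v_g = (−0.68×10⁻³)/(5.70×10⁻⁵ × 1.21) = −9.86 m/s
|V_g| = √(u_g² + v_g²) = 13.0 m/s

13.0 m/s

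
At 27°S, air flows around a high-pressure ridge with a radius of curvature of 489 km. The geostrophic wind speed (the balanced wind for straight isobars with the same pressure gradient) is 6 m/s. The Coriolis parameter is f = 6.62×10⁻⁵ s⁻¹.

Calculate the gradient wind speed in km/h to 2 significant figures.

Around a high, pressure-gradient force acts outward with centrifugal, so Coriolis balances both:
fV = (1/ρ)|∂P/∂n| + V²/R  →  V² − fR·V + fR·V_g = 0
With fR = 6.62×10⁻⁵ × 489×10³ m = 32.4 m/s:
V = [fR − √((fR)² − 4 fR V_g)]/2 = [32.4 − √(32.4² − 4×32.4×6)]/2 = 7.95 m/s
Supergeostrophic (V > V_g = 6 m/s), as expected around a high.
Converting: 7.95 m/s × 3.6 = 29 km/h

29 km/h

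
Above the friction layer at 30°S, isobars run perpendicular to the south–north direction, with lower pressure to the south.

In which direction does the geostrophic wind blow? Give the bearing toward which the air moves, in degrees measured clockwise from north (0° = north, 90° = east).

090°

The pressure-gradient force points toward the south (bearing 180°).
Geostrophic balance: in the Southern Hemisphere the Coriolis force deflects motion to the left, so the geostrophic wind blows 90° to the left of the pressure-gradient force (low pressure on the right).
Rotating 180° by 90° counterclockwise gives 090° — the wind blows toward the east.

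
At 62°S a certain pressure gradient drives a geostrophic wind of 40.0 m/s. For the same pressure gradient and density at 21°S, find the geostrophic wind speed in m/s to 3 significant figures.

98.6 m/s

With the same pressure gradient and density, V_g ∝ 1/f ∝ 1/sin φ.
V₂ = V₁ · sin φ₁ / sin φ₂ = 40.0 × sin 62° / sin 21°
V₂ = 40.0 × 0.8829/0.3584 = 98.6 m/s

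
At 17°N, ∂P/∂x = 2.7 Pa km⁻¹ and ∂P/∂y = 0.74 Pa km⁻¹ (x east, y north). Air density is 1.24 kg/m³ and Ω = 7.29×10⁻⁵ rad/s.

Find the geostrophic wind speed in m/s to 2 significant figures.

Coriolis parameter at 17°N:
f = 2Ω sin φ = 2 × 7.29×10⁻⁵ × sin 17° = 4.26×10⁻⁵ s⁻¹
Component geostrophic relations (x east, y north):
u_g = −(1/(fρ)) ∂P/∂y,  v_g = (1/(fρ)) ∂P/∂x
u_g = −(0.74×10⁻³)/(4.26×10⁻⁵ × 1.24) = −14.0 m/s;  v_g = (2.7×10⁻³)/(4.26×10⁻⁵ × 1.24) = 51.1 m/s
|V_g| = √(u_g² + v_g²) = 53.0 m/s

53 m/s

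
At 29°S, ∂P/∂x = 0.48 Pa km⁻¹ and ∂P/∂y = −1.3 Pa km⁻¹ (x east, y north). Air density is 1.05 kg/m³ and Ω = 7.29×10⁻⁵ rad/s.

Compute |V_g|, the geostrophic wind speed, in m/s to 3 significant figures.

18.7 m/s

Coriolis parameter at 29°S:
f = 2Ω sin φ = 2 × 7.29×10⁻⁵ × sin 29° = 7.07×10⁻⁵ s⁻¹
In the Southern Hemisphere f is negative: f = −7.07×10⁻⁵ s⁻¹.
Component geostrophic relations (x east, y north):
u_g = −(1/(fρ)) ∂P/∂y,  v_g = (1/(fρ)) ∂P/∂x
u_g = −(−1.3×10⁻³)/(−7.07×10⁻⁵ × 1.05) = −17.5 m/s;  v_g = (0.48×10⁻³)/(−7.07×10⁻⁵ × 1.05) = −6.47 m/s
|V_g| = √(u_g² + v_g²) = 18.7 m/s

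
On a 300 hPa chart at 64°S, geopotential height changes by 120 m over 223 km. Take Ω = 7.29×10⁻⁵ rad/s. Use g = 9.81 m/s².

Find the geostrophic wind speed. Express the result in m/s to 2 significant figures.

Coriolis parameter at 64°S:
f = 2Ω sin φ = 2 × 7.29×10⁻⁵ × sin 64° = 1.31×10⁻⁴ s⁻¹
Height gradient: |∂Z/∂n| = 120 m / 223000 m = 5.38×10⁻⁴
On a pressure surface, geostrophic balance gives V_g = (g/f)|∂Z/∂n|:
V_g = 9.81 × 5.38×10⁻⁴ / 1.31×10⁻⁴ = 40.3 m/s

40 m/s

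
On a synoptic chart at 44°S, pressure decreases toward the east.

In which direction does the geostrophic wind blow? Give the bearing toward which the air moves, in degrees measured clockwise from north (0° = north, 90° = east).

000°

The pressure-gradient force points toward the east (bearing 090°).
Geostrophic balance: in the Southern Hemisphere the Coriolis force deflects motion to the left, so the geostrophic wind blows 90° to the left of the pressure-gradient force (low pressure on the right).
Rotating 090° by 90° counterclockwise gives 000° — the wind blows toward the north.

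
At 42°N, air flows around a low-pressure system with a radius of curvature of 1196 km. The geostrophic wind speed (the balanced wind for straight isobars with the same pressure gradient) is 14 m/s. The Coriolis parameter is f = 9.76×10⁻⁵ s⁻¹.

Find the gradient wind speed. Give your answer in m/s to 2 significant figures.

13 m/s

Around a low, centrifugal force acts outward with Coriolis, so pressure-gradient force balances both:
(1/ρ)|∂P/∂n| = fV + V²/R  →  V² + fR·V − fR·V_g = 0
With fR = 9.76×10⁻⁵ × 1196×10³ m = 117 m/s:
V = [−fR + √((fR)² + 4 fR V_g)]/2 = [−117 + √(117² + 4×117×14)]/2 = 12.6 m/s
Subgeostrophic (V < V_g = 14 m/s), as expected around a low.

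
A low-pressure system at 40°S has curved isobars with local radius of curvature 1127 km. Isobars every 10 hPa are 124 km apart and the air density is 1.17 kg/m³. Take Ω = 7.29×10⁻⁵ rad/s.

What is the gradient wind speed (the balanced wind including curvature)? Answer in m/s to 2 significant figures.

50 m/s

Coriolis parameter at 40°S:
f = 2Ω sin φ = 2 × 7.29×10⁻⁵ × sin 40° = 9.37×10⁻⁵ s⁻¹
Pressure gradient: |∂P/∂n| = 1000 Pa / 124000 m = 8.06×10⁻³ Pa/m
Geostrophic speed: V_g = |∂P/∂n|/(fρ) = 8.06×10⁻³/(9.37×10⁻⁵ × 1.17) = 73.5 m/s
Around a low, centrifugal force acts outward with Coriolis, so pressure-gradient force balances both:
(1/ρ)|∂P/∂n| = fV + V²/R  →  V² + fR·V − fR·V_g = 0
With fR = 9.37×10⁻⁵ × 1127×10³ m = 106 m/s:
V = [−fR + √((fR)² + 4 fR V_g)]/2 = [−106 + √(106² + 4×106×73.5)]/2 = 49.9 m/s
Subgeostrophic (V < V_g = 73.5 m/s), as expected around a low.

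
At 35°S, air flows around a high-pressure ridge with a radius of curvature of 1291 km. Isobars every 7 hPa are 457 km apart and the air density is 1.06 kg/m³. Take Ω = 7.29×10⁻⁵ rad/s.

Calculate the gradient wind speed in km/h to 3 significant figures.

Coriolis parameter at 35°S:
f = 2Ω sin φ = 2 × 7.29×10⁻⁵ × sin 35° = 8.36×10⁻⁵ s⁻¹
Pressure gradient: |∂P/∂n| = 700 Pa / 457000 m = 1.53×10⁻³ Pa/m
Geostrophic speed: V_g = |∂P/∂n|/(fρ) = 1.53×10⁻³/(8.36×10⁻⁵ × 1.06) = 17.3 m/s
Around a high, pressure-gradient force acts outward with centrifugal, so Coriolis balances both:
fV = (1/ρ)|∂P/∂n| + V²/R  →  V² − fR·V + fR·V_g = 0
With fR = 8.36×10⁻⁵ × 1291×10³ m = 108 m/s:
V = [fR − √((fR)² − 4 fR V_g)]/2 = [108 − √(108² − 4×108×17.3)]/2 = 21.6 m/s
Supergeostrophic (V > V_g = 17.3 m/s), as expected around a high.
Converting: 21.6 m/s × 3.6 = 77.8 km/h

77.8 km/h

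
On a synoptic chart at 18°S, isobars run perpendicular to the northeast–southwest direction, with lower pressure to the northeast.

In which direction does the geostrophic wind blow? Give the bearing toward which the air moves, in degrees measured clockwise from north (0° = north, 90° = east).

The pressure-gradient force points toward the northeast (bearing 045°).
Geostrophic balance: in the Southern Hemisphere the Coriolis force deflects motion to the left, so the geostrophic wind blows 90° to the left of the pressure-gradient force (low pressure on the right).
Rotating 045° by 90° counterclockwise gives 315° — the wind blows toward the northwest.

315°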